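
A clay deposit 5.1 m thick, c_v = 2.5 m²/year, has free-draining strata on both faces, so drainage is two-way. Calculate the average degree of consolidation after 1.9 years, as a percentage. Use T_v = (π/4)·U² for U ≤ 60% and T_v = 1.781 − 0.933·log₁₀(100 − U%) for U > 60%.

U ≈ 86.6 %

Drainage path length: H_d = H/2 = 2.55 m (double drainage).
T_v = c_v·t/H_d² = 2.5×1.9/2.55² = 0.73049.
T_v = 0.73049 corresponds to the U > 60% branch:
U = 1 − 10^((1.781 − T_v)/0.933)/100 = 0.8664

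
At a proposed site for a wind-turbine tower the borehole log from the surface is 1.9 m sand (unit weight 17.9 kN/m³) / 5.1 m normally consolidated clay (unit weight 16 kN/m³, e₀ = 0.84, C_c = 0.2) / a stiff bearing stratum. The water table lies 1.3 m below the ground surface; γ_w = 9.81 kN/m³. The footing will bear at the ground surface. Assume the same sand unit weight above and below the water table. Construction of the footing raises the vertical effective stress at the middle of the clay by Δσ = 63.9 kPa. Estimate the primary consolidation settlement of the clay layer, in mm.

S_c ≈ 216 mm

Mid-depth of clay below the ground surface: z = 1.9 + 5.1/2 = 4.45 m.
Total vertical stress at mid-clay: σ_v = 17.9×1.9 + 16×2.55 = 74.81 kPa.
Pore pressure: u = 9.81×(4.45 − 1.3) = 30.902 kPa.
Initial effective stress: σ'_0 = σ_v − u = 74.81 − 30.902 = 43.908 kPa.
Final effective stress: σ'_f = σ'_0 + Δσ = 43.908 + 63.9 = 107.81 kPa.
Normally consolidated clay, so the full stress increment lies on the virgin compression line:
S_c = C_c·H/(1+e₀)·log₁₀(σ'_f/σ'_0) = 0.2×5.1/(1+0.84)×log₁₀(107.81/43.908)
    = 0.55435 × 0.39012 = 0.2163 m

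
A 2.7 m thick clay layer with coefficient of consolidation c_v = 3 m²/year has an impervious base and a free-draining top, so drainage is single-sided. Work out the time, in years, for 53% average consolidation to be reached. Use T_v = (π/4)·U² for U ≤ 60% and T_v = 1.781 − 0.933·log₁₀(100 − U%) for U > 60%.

Drainage path length: H_d = H = 2.7 m (single drainage).
U ≤ 60%: T_v = (π/4)·U² = (π/4)×0.53² = 0.22062.
t = T_v·H_d²/c_v = 0.22062×2.7²/3 = 0.5361 years.

t ≈ 0.536 years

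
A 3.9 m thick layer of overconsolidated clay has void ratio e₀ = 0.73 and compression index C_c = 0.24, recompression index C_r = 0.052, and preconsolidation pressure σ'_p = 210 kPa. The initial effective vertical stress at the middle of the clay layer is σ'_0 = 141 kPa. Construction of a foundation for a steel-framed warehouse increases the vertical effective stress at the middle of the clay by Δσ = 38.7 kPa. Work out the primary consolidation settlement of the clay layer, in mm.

S_c ≈ 12.3 mm

Final effective stress: σ'_f = 141 + 38.7 = 179.7 kPa.
σ'_f = 179.7 ≤ σ'_p = 210 kPa, so the clay remains overconsolidated and only the recompression index applies:
S_c = C_r·H/(1+e₀)·log₁₀(σ'_f/σ'_0) = 0.052×3.9/1.73×log₁₀(179.7/141)
    = 0.11722 × 0.10533 = 0.01235 m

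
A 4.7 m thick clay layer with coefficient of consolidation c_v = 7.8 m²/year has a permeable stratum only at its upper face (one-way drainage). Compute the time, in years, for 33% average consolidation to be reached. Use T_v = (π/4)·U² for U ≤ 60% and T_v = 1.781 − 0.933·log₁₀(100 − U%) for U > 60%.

Drainage path length: H_d = H = 4.7 m (single drainage).
U ≤ 60%: T_v = (π/4)·U² = (π/4)×0.33² = 0.08553.
t = T_v·H_d²/c_v = 0.08553×4.7²/7.8 = 0.2422 years.

t ≈ 0.242 years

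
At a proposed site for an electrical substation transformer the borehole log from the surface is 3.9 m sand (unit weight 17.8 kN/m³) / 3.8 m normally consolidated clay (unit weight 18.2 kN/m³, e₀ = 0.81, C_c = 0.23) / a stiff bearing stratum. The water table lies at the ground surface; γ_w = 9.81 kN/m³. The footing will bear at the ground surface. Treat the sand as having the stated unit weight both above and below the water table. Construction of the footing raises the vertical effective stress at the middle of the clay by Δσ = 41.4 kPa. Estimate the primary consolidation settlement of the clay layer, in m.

Mid-depth of clay below the ground surface: z = 3.9 + 3.8/2 = 5.8 m.
Total vertical stress at mid-clay: σ_v = 17.8×3.9 + 18.2×1.9 = 104 kPa.
Pore pressure: u = 9.81×(5.8 − 0) = 56.898 kPa.
Initial effective stress: σ'_0 = σ_v − u = 104 − 56.898 = 47.102 kPa.
Final effective stress: σ'_f = σ'_0 + Δσ = 47.102 + 41.4 = 88.502 kPa.
Normally consolidated clay, so the full stress increment lies on the virgin compression line:
S_c = C_c·H/(1+e₀)·log₁₀(σ'_f/σ'_0) = 0.23×3.8/(1+0.81)×log₁₀(88.502/47.102)
    = 0.48287 × 0.27391 = 0.1323 m

S_c ≈ 0.132 m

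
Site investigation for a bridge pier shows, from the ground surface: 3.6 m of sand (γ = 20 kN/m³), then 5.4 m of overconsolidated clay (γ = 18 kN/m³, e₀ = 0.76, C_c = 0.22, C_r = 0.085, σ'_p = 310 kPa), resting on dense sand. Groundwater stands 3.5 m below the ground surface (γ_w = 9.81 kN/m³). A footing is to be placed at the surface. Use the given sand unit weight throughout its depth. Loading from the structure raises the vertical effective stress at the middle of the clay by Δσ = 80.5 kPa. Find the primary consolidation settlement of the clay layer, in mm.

Mid-depth of clay below the ground surface: z = 3.6 + 5.4/2 = 6.3 m.
Total vertical stress at mid-clay: σ_v = 20×3.6 + 18×2.7 = 120.6 kPa.
Pore pressure: u = 9.81×(6.3 − 3.5) = 27.468 kPa.
Initial effective stress: σ'_0 = σ_v − u = 120.6 − 27.468 = 93.132 kPa.
Final effective stress: σ'_f = 93.132 + 80.5 = 173.63 kPa.
σ'_f = 173.63 ≤ σ'_p = 310 kPa, so the clay remains overconsolidated and only the recompression index applies:
S_c = C_r·H/(1+e₀)·log₁₀(σ'_f/σ'_0) = 0.085×5.4/1.76×log₁₀(173.63/93.132)
    = 0.2608 × 0.27053 = 0.07055 m

S_c ≈ 70.6 mm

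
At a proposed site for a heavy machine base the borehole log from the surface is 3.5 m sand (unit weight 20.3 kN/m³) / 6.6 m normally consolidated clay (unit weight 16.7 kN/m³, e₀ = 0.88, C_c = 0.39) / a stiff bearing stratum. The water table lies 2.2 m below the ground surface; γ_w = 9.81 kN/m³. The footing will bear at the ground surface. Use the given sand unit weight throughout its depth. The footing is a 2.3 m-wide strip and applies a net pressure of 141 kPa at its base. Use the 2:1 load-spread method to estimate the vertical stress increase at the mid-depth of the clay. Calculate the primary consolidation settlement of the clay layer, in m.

Mid-depth of clay below the ground surface: z = 3.5 + 6.6/2 = 6.8 m.
Total vertical stress at mid-clay: σ_v = 20.3×3.5 + 16.7×3.3 = 126.16 kPa.
Pore pressure: u = 9.81×(6.8 − 2.2) = 45.126 kPa.
Initial effective stress: σ'_0 = σ_v − u = 126.16 − 45.126 = 81.034 kPa.
Stress increase at mid-clay by the 2:1 spreading method:
Δσ = qB/(B+z) = 141×2.3/(2.3+6.8) = 35.637 kPa
Final effective stress: σ'_f = σ'_0 + Δσ = 81.034 + 35.637 = 116.67 kPa.
Normally consolidated clay, so the full stress increment lies on the virgin compression line:
S_c = C_c·H/(1+e₀)·log₁₀(σ'_f/σ'_0) = 0.39×6.6/(1+0.88)×log₁₀(116.67/81.034)
    = 1.3691 × 0.15829 = 0.2167 m

S_c ≈ 0.217 m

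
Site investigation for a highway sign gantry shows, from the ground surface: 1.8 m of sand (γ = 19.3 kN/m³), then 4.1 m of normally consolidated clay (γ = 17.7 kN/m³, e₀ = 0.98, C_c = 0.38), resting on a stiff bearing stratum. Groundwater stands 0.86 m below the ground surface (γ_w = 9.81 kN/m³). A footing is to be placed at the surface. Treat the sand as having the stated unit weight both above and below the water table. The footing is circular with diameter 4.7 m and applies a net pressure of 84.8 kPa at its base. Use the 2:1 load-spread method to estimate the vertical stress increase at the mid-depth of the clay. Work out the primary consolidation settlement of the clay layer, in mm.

S_c ≈ 164 mm

Mid-depth of clay below the ground surface: z = 1.8 + 4.1/2 = 3.85 m.
Total vertical stress at mid-clay: σ_v = 19.3×1.8 + 17.7×2.05 = 71.025 kPa.
Pore pressure: u = 9.81×(3.85 − 0.86) = 29.332 kPa.
Initial effective stress: σ'_0 = σ_v − u = 71.025 − 29.332 = 41.693 kPa.
Stress increase at mid-clay by the 2:1 spreading method:
Δσ ≈ qD²/(D+z)² = 84.8×4.7²/(4.7+3.85)² = 25.625 kPa
Final effective stress: σ'_f = σ'_0 + Δσ = 41.693 + 25.625 = 67.318 kPa.
Normally consolidated clay, so the full stress increment lies on the virgin compression line:
S_c = C_c·H/(1+e₀)·log₁₀(σ'_f/σ'_0) = 0.38×4.1/(1+0.98)×log₁₀(67.318/41.693)
    = 0.78687 × 0.20807 = 0.1637 m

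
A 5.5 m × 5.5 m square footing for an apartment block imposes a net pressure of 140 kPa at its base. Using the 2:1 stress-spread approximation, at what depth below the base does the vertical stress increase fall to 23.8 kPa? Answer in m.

z ≈ 7.84 m

2:1 spreading — at depth z the loaded area has grown by z in each plan dimension:
qB²/(B+z)² = Δσ_z ⇒ z = B(√(q/Δσ_z) − 1) = 5.5×(√(140/23.8) − 1) = 7.839 m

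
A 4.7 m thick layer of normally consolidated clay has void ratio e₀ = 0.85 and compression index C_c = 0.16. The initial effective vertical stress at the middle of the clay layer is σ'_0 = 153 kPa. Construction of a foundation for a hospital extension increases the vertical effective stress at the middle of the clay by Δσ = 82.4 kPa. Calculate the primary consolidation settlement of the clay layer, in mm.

S_c ≈ 76.1 mm

Final effective stress: σ'_f = σ'_0 + Δσ = 153 + 82.4 = 235.4 kPa.
Normally consolidated clay, so the full stress increment lies on the virgin compression line:
S_c = C_c·H/(1+e₀)·log₁₀(σ'_f/σ'_0) = 0.16×4.7/(1+0.85)×log₁₀(235.4/153)
    = 0.40649 × 0.18712 = 0.07606 m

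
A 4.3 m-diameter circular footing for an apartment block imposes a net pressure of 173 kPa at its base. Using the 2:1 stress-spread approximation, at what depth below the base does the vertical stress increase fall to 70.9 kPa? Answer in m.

z ≈ 2.42 m

2:1 spreading — at depth z the loaded area has grown by z in each plan dimension:
qD²/(D+z)² = Δσ_z ⇒ z = D(√(q/Δσ_z) − 1) = 4.3×(√(173/70.9) − 1) = 2.417 m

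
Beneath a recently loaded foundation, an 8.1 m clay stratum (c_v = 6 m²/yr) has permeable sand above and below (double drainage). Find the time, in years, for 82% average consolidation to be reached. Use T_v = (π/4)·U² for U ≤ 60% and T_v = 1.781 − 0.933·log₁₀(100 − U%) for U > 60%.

t ≈ 1.67 years

Drainage path length: H_d = H/2 = 4.05 m (double drainage).
U > 60%: T_v = 1.781 − 0.933·log₁₀(100 − 82) = 0.60983.
t = T_v·H_d²/c_v = 0.60983×4.05²/6 = 1.667 years.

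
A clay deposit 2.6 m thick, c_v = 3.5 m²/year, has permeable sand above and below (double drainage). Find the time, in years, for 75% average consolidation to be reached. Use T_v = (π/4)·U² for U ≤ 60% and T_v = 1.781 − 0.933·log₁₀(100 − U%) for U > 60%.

Drainage path length: H_d = H/2 = 1.3 m (double drainage).
U > 60%: T_v = 1.781 − 0.933·log₁₀(100 − 75) = 0.47672.
t = T_v·H_d²/c_v = 0.47672×1.3²/3.5 = 0.2302 years.

t ≈ 0.23 years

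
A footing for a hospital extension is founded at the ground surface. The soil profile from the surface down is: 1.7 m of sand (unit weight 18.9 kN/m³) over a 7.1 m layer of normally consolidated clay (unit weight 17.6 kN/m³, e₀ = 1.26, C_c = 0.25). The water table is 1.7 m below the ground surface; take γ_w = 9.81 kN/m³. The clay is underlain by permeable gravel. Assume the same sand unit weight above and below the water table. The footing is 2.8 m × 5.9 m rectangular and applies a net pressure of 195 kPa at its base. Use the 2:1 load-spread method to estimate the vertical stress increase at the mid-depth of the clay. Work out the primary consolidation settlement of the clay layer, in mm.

S_c ≈ 160 mm

Mid-depth of clay below the ground surface: z = 1.7 + 7.1/2 = 5.25 m.
Total vertical stress at mid-clay: σ_v = 18.9×1.7 + 17.6×3.55 = 94.61 kPa.
Pore pressure: u = 9.81×(5.25 − 1.7) = 34.825 kPa.
Initial effective stress: σ'_0 = σ_v − u = 94.61 − 34.825 = 59.785 kPa.
Stress increase at mid-clay by the 2:1 spreading method:
Δσ = qBL/((B+z)(L+z)) = 195×2.8×5.9/((2.8+5.25)(5.9+5.25)) = 35.89 kPa
Final effective stress: σ'_f = σ'_0 + Δσ = 59.785 + 35.89 = 95.675 kPa.
Normally consolidated clay, so the full stress increment lies on the virgin compression line:
S_c = C_c·H/(1+e₀)·log₁₀(σ'_f/σ'_0) = 0.25×7.1/(1+1.26)×log₁₀(95.675/59.785)
    = 0.7854 × 0.20421 = 0.1604 m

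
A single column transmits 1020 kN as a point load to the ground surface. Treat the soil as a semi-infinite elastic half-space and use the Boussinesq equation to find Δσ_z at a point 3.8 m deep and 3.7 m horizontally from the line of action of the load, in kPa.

Δσ_z ≈ 6.37 kPa

Boussinesq vertical stress below a point load on an elastic half-space:
Δσ_z = 3P/(2πz²) · [1 + (r/z)²]^(−5/2)
r/z = 3.7/3.8 = 0.97368; [1+(r/z)²]^(−5/2) = 0.1888.
Δσ_z = 3×1020/(2π×3.8²) × 0.1888 = 33.727 × 0.1888 = 6.368 kPa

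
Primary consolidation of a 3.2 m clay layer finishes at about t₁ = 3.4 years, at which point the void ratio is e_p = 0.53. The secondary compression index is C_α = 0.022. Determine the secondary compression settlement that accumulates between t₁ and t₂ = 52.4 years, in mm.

S_s ≈ 54.7 mm

Secondary compression: S_s = C_α·H/(1+e_p)·log₁₀(t₂/t₁)
S_s = 0.022×3.2/(1+0.53)×log₁₀(52.4/3.4)
    = 0.04601 × 1.188 = 0.05466 m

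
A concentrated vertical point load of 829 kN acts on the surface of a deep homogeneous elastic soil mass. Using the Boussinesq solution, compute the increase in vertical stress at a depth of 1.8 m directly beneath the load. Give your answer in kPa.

Boussinesq vertical stress below a point load on an elastic half-space:
Δσ_z = 3P/(2πz²) · [1 + (r/z)²]^(−5/2)
r/z = 0/1.8 = 0; [1+(r/z)²]^(−5/2) = 1.
Δσ_z = 3×829/(2π×1.8²) × 1 = 122.17 × 1 = 122.2 kPa

Δσ_z ≈ 122 kPa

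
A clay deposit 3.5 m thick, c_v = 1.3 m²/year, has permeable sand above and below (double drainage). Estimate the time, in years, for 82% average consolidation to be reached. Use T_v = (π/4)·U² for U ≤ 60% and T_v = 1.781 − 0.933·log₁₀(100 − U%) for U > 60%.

Drainage path length: H_d = H/2 = 1.75 m (double drainage).
U > 60%: T_v = 1.781 − 0.933·log₁₀(100 − 82) = 0.60983.
t = T_v·H_d²/c_v = 0.60983×1.75²/1.3 = 1.437 years.

t ≈ 1.44 years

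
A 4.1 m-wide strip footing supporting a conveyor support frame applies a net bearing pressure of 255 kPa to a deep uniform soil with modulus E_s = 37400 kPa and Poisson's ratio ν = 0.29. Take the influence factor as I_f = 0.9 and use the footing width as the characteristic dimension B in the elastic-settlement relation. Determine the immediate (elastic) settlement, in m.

Immediate (elastic) settlement: S_e = q·B·(1−ν²)/E_s · I_f.
S_e = 255 × 4.1 × (1 − 0.29²) / 37400 × 0.9
    = 255 × 4.1 × 0.9159 / 37400 × 0.9
    = 0.02304 m

S_e ≈ 0.023 m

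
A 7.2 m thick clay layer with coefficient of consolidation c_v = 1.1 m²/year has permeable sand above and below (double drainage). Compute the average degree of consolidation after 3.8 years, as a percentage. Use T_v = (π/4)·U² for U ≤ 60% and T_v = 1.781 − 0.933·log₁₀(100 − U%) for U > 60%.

U ≈ 63.4 %

Drainage path length: H_d = H/2 = 3.6 m (double drainage).
T_v = c_v·t/H_d² = 1.1×3.8/3.6² = 0.32253.
T_v = 0.32253 corresponds to the U > 60% branch:
U = 1 − 10^((1.781 − T_v)/0.933)/100 = 0.6342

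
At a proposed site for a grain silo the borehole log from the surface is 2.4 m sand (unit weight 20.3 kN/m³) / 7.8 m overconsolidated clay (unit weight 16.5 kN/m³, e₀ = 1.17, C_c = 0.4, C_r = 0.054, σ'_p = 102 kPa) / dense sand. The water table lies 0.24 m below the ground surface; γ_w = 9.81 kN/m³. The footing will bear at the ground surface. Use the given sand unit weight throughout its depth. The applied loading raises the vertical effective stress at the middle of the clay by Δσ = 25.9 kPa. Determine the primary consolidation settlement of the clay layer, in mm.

Mid-depth of clay below the ground surface: z = 2.4 + 7.8/2 = 6.3 m.
Total vertical stress at mid-clay: σ_v = 20.3×2.4 + 16.5×3.9 = 113.07 kPa.
Pore pressure: u = 9.81×(6.3 − 0.24) = 59.449 kPa.
Initial effective stress: σ'_0 = σ_v − u = 113.07 − 59.449 = 53.621 kPa.
Final effective stress: σ'_f = 53.621 + 25.9 = 79.521 kPa.
σ'_f = 79.521 ≤ σ'_p = 102 kPa, so the clay remains overconsolidated and only the recompression index applies:
S_c = C_r·H/(1+e₀)·log₁₀(σ'_f/σ'_0) = 0.054×7.8/2.17×log₁₀(79.521/53.621)
    = 0.1941 × 0.17115 = 0.03322 m

S_c ≈ 33.2 mm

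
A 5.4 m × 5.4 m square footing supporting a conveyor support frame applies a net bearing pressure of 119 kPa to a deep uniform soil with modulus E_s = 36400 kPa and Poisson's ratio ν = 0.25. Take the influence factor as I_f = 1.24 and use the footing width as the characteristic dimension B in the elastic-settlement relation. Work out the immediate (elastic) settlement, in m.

Immediate (elastic) settlement: S_e = q·B·(1−ν²)/E_s · I_f.
S_e = 119 × 5.4 × (1 − 0.25²) / 36400 × 1.24
    = 119 × 5.4 × 0.9375 / 36400 × 1.24
    = 0.02052 m

S_e ≈ 0.0205 m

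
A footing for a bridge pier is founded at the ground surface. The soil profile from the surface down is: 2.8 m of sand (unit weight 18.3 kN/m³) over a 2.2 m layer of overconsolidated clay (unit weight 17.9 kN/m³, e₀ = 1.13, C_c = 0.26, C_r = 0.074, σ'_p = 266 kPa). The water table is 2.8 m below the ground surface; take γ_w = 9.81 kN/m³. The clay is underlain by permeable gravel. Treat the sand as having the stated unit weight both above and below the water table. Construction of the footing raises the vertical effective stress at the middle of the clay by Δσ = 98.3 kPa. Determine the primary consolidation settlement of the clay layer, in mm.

Mid-depth of clay below the ground surface: z = 2.8 + 2.2/2 = 3.9 m.
Total vertical stress at mid-clay: σ_v = 18.3×2.8 + 17.9×1.1 = 70.93 kPa.
Pore pressure: u = 9.81×(3.9 − 2.8) = 10.791 kPa.
Initial effective stress: σ'_0 = σ_v − u = 70.93 − 10.791 = 60.139 kPa.
Final effective stress: σ'_f = 60.139 + 98.3 = 158.44 kPa.
σ'_f = 158.44 ≤ σ'_p = 266 kPa, so the clay remains overconsolidated and only the recompression index applies:
S_c = C_r·H/(1+e₀)·log₁₀(σ'_f/σ'_0) = 0.074×2.2/2.13×log₁₀(158.44/60.139)
    = 0.076435 × 0.42071 = 0.03216 m

S_c ≈ 32.2 mm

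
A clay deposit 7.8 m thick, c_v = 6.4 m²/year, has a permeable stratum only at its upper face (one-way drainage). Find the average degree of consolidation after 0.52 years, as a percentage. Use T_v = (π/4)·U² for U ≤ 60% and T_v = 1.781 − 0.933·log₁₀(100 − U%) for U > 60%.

U ≈ 26.4 %

Drainage path length: H_d = H = 7.8 m (single drainage).
T_v = c_v·t/H_d² = 6.4×0.52/7.8² = 0.054701.
T_v = 0.054701 corresponds to the U ≤ 60% branch:
U = √(4T_v/π) = 0.2639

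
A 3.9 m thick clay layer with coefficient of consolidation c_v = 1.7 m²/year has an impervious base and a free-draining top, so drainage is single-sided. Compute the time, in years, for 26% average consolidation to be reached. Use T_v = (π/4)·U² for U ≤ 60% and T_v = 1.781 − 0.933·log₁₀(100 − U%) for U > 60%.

Drainage path length: H_d = H = 3.9 m (single drainage).
U ≤ 60%: T_v = (π/4)·U² = (π/4)×0.26² = 0.053093.
t = T_v·H_d²/c_v = 0.053093×3.9²/1.7 = 0.475 years.

t ≈ 0.475 years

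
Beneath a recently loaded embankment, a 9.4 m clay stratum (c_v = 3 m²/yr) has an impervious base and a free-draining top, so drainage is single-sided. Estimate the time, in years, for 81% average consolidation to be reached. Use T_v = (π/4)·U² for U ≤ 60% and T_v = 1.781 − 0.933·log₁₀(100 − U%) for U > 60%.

Drainage path length: H_d = H = 9.4 m (single drainage).
U > 60%: T_v = 1.781 − 0.933·log₁₀(100 − 81) = 0.58792.
t = T_v·H_d²/c_v = 0.58792×9.4²/3 = 17.32 years.

t ≈ 17.3 years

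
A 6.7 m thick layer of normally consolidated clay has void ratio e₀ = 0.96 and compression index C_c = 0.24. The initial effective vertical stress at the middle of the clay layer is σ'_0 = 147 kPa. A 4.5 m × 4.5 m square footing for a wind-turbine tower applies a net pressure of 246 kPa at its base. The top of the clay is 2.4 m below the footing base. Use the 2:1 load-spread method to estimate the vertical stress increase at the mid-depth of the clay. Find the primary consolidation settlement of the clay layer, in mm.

S_c ≈ 99.6 mm

Mid-depth of clay below the footing base: z = 2.4 + 6.7/2 = 5.75 m.
Stress increase at mid-clay by the 2:1 spreading method:
Δσ = qBL/((B+z)(L+z)) = 246×4.5×4.5/((4.5+5.75)(4.5+5.75)) = 47.415 kPa
Final effective stress: σ'_f = σ'_0 + Δσ = 147 + 47.415 = 194.41 kPa.
Normally consolidated clay, so the full stress increment lies on the virgin compression line:
S_c = C_c·H/(1+e₀)·log₁₀(σ'_f/σ'_0) = 0.24×6.7/(1+0.96)×log₁₀(194.41/147)
    = 0.82041 × 0.1214 = 0.0996 m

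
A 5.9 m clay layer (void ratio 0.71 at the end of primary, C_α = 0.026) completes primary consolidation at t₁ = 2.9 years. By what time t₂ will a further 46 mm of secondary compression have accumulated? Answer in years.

S_s = C_α·H/(1+e_p)·log₁₀(t₂/t₁) ⇒ log₁₀(t₂/t₁) = S_s·(1+e_p)/(C_α·H).
log₁₀(t₂/t₁) = 0.046 × (1+0.71) / (0.026×5.9) = 0.5128
t₂ = t₁ × 10^0.5128 = 2.9 × 3.257 = 9.444 years

t₂ ≈ 9.44 years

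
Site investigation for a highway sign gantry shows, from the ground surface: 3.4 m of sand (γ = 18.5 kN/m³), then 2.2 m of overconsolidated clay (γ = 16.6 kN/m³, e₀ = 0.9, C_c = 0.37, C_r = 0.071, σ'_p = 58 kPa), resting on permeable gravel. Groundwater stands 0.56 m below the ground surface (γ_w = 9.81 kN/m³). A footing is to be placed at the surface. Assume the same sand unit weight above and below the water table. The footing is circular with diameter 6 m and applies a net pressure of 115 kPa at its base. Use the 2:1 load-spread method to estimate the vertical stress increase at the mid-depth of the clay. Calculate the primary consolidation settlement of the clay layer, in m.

Mid-depth of clay below the ground surface: z = 3.4 + 2.2/2 = 4.5 m.
Total vertical stress at mid-clay: σ_v = 18.5×3.4 + 16.6×1.1 = 81.16 kPa.
Pore pressure: u = 9.81×(4.5 − 0.56) = 38.651 kPa.
Initial effective stress: σ'_0 = σ_v − u = 81.16 − 38.651 = 42.509 kPa.
Stress increase at mid-clay by the 2:1 spreading method:
Δσ ≈ qD²/(D+z)² = 115×6²/(6+4.5)² = 37.551 kPa
Final effective stress: σ'_f = 42.509 + 37.551 = 80.06 kPa.
σ'_f = 80.06 > σ'_p = 58 kPa, so the stress path crosses the preconsolidation pressure — recompression up to σ'_p, then virgin compression beyond:
S_c = H/(1+e₀)·[C_r·log₁₀(σ'_p/σ'_0) + C_c·log₁₀(σ'_f/σ'_p)]
    = 2.2/1.9 × [0.071×log₁₀(58/42.509) + 0.37×log₁₀(80.06/58)]
    = 1.1579 × [0.0095812 + 0.051795] = 0.07107 m

S_c ≈ 0.0711 m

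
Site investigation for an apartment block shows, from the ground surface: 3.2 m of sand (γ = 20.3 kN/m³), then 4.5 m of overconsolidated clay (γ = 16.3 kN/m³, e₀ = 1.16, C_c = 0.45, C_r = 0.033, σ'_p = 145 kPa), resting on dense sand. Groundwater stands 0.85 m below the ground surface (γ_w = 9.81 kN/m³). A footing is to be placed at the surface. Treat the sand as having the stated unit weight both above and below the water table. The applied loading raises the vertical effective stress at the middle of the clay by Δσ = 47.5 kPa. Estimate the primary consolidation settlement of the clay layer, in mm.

S_c ≈ 18.2 mm

Mid-depth of clay below the ground surface: z = 3.2 + 4.5/2 = 5.45 m.
Total vertical stress at mid-clay: σ_v = 20.3×3.2 + 16.3×2.25 = 101.64 kPa.
Pore pressure: u = 9.81×(5.45 − 0.85) = 45.126 kPa.
Initial effective stress: σ'_0 = σ_v − u = 101.64 − 45.126 = 56.514 kPa.
Final effective stress: σ'_f = 56.514 + 47.5 = 104.01 kPa.
σ'_f = 104.01 ≤ σ'_p = 145 kPa, so the clay remains overconsolidated and only the recompression index applies:
S_c = C_r·H/(1+e₀)·log₁₀(σ'_f/σ'_0) = 0.033×4.5/2.16×log₁₀(104.01/56.514)
    = 0.068749 × 0.26492 = 0.01821 m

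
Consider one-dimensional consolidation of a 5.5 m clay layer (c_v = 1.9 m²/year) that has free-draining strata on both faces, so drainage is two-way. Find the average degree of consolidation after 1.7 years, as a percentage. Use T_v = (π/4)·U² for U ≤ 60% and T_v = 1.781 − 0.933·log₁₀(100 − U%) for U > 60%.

U ≈ 71.7 %

Drainage path length: H_d = H/2 = 2.75 m (double drainage).
T_v = c_v·t/H_d² = 1.9×1.7/2.75² = 0.42711.
T_v = 0.42711 corresponds to the U > 60% branch:
U = 1 − 10^((1.781 − T_v)/0.933)/100 = 0.7174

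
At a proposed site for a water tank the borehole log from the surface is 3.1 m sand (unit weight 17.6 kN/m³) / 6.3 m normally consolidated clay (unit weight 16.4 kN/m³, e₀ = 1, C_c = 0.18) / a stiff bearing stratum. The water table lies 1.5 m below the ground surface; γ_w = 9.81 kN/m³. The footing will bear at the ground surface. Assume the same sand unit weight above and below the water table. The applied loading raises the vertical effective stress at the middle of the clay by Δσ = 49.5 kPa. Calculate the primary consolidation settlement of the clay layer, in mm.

Mid-depth of clay below the ground surface: z = 3.1 + 6.3/2 = 6.25 m.
Total vertical stress at mid-clay: σ_v = 17.6×3.1 + 16.4×3.15 = 106.22 kPa.
Pore pressure: u = 9.81×(6.25 − 1.5) = 46.598 kPa.
Initial effective stress: σ'_0 = σ_v − u = 106.22 − 46.598 = 59.622 kPa.
Final effective stress: σ'_f = σ'_0 + Δσ = 59.622 + 49.5 = 109.12 kPa.
Normally consolidated clay, so the full stress increment lies on the virgin compression line:
S_c = C_c·H/(1+e₀)·log₁₀(σ'_f/σ'_0) = 0.18×6.3/(1+1)×log₁₀(109.12/59.622)
    = 0.567 × 0.2625 = 0.1488 m

S_c ≈ 149 mm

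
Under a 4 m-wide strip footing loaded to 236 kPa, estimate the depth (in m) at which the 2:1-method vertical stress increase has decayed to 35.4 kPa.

2:1 spreading — at depth z the loaded area has grown by z in each plan dimension:
qB/(B+z) = Δσ_z ⇒ z = qB/Δσ_z − B = 236×4/35.4 − 4 = 22.67 m

z ≈ 22.7 m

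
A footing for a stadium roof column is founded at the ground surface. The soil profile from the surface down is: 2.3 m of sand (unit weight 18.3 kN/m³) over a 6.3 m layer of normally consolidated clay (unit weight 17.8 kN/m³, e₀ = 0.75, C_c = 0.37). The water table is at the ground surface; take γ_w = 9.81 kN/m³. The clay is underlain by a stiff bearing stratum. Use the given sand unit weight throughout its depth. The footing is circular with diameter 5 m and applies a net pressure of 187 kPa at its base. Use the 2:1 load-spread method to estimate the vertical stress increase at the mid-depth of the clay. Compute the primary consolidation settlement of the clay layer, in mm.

S_c ≈ 389 mm

Mid-depth of clay below the ground surface: z = 2.3 + 6.3/2 = 5.45 m.
Total vertical stress at mid-clay: σ_v = 18.3×2.3 + 17.8×3.15 = 98.16 kPa.
Pore pressure: u = 9.81×(5.45 − 0) = 53.465 kPa.
Initial effective stress: σ'_0 = σ_v − u = 98.16 − 53.465 = 44.695 kPa.
Stress increase at mid-clay by the 2:1 spreading method:
Δσ ≈ qD²/(D+z)² = 187×5²/(5+5.45)² = 42.81 kPa
Final effective stress: σ'_f = σ'_0 + Δσ = 44.695 + 42.81 = 87.505 kPa.
Normally consolidated clay, so the full stress increment lies on the virgin compression line:
S_c = C_c·H/(1+e₀)·log₁₀(σ'_f/σ'_0) = 0.37×6.3/(1+0.75)×log₁₀(87.505/44.695)
    = 1.332 × 0.29177 = 0.3886 m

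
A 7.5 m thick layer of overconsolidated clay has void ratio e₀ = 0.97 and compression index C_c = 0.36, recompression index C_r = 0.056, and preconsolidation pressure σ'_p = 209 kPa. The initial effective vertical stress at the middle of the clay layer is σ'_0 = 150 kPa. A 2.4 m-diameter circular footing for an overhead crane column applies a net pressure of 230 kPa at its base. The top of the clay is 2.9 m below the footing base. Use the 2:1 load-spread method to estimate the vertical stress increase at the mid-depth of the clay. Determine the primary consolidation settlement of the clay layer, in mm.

S_c ≈ 9.48 mm

Mid-depth of clay below the footing base: z = 2.9 + 7.5/2 = 6.65 m.
Stress increase at mid-clay by the 2:1 spreading method:
Δσ ≈ qD²/(D+z)² = 230×2.4²/(2.4+6.65)² = 16.175 kPa
Final effective stress: σ'_f = 150 + 16.175 = 166.18 kPa.
σ'_f = 166.18 ≤ σ'_p = 209 kPa, so the clay remains overconsolidated and only the recompression index applies:
S_c = C_r·H/(1+e₀)·log₁₀(σ'_f/σ'_0) = 0.056×7.5/1.97×log₁₀(166.18/150)
    = 0.2132 × 0.044487 = 0.009485 m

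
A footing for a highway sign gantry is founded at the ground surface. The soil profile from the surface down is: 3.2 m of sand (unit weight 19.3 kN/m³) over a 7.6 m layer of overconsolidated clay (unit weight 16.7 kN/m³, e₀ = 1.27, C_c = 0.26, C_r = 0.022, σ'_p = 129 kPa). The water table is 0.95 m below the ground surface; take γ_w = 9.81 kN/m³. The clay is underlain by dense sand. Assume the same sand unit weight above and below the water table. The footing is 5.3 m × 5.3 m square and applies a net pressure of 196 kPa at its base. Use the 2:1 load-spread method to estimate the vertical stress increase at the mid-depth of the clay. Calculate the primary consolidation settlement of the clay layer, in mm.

S_c ≈ 14.1 mm

Mid-depth of clay below the ground surface: z = 3.2 + 7.6/2 = 7 m.
Total vertical stress at mid-clay: σ_v = 19.3×3.2 + 16.7×3.8 = 125.22 kPa.
Pore pressure: u = 9.81×(7 − 0.95) = 59.351 kPa.
Initial effective stress: σ'_0 = σ_v − u = 125.22 − 59.351 = 65.869 kPa.
Stress increase at mid-clay by the 2:1 spreading method:
Δσ = qBL/((B+z)(L+z)) = 196×5.3×5.3/((5.3+7)(5.3+7)) = 36.391 kPa
Final effective stress: σ'_f = 65.869 + 36.391 = 102.26 kPa.
σ'_f = 102.26 ≤ σ'_p = 129 kPa, so the clay remains overconsolidated and only the recompression index applies:
S_c = C_r·H/(1+e₀)·log₁₀(σ'_f/σ'_0) = 0.022×7.6/2.27×log₁₀(102.26/65.869)
    = 0.073656 × 0.19102 = 0.01407 m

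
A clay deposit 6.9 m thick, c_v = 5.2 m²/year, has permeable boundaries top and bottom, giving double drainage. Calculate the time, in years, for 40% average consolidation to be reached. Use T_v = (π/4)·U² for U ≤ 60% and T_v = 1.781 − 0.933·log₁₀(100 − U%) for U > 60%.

Drainage path length: H_d = H/2 = 3.45 m (double drainage).
U ≤ 60%: T_v = (π/4)·U² = (π/4)×0.4² = 0.12566.
t = T_v·H_d²/c_v = 0.12566×3.45²/5.2 = 0.2876 years.

t ≈ 0.288 years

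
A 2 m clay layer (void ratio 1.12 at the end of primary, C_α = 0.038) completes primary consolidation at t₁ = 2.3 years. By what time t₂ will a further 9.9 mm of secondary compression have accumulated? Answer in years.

t₂ ≈ 4.34 years

S_s = C_α·H/(1+e_p)·log₁₀(t₂/t₁) ⇒ log₁₀(t₂/t₁) = S_s·(1+e_p)/(C_α·H).
log₁₀(t₂/t₁) = 0.0099 × (1+1.12) / (0.038×2) = 0.2762
t₂ = t₁ × 10^0.2762 = 2.3 × 1.889 = 4.344 years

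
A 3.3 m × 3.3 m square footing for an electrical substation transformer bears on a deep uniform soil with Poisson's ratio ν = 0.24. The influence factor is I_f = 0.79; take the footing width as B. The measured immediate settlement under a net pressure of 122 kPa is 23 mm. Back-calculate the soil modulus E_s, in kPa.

S_e = q·B·(1−ν²)/E_s · I_f  ⇒  E_s = q·B·(1−ν²)·I_f / S_e.
E_s = 122 × 3.3 × 0.9424 × 0.79 / 0.023 = 13030 kPa

E_s ≈ 13000 kPa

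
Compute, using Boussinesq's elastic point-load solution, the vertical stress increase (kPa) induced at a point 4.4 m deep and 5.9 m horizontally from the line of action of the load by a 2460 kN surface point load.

Boussinesq vertical stress below a point load on an elastic half-space:
Δσ_z = 3P/(2πz²) · [1 + (r/z)²]^(−5/2)
r/z = 5.9/4.4 = 1.3409; [1+(r/z)²]^(−5/2) = 0.07636.
Δσ_z = 3×2460/(2π×4.4²) × 0.07636 = 60.67 × 0.07636 = 4.633 kPa

Δσ_z ≈ 4.63 kPa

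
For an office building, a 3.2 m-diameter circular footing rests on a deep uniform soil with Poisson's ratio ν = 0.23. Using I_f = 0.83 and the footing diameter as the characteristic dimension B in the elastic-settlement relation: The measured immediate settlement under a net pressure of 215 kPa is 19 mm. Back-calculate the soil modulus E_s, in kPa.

S_e = q·B·(1−ν²)/E_s · I_f  ⇒  E_s = q·B·(1−ν²)·I_f / S_e.
E_s = 215 × 3.2 × 0.9471 × 0.83 / 0.019 = 28460 kPa

E_s ≈ 28500 kPa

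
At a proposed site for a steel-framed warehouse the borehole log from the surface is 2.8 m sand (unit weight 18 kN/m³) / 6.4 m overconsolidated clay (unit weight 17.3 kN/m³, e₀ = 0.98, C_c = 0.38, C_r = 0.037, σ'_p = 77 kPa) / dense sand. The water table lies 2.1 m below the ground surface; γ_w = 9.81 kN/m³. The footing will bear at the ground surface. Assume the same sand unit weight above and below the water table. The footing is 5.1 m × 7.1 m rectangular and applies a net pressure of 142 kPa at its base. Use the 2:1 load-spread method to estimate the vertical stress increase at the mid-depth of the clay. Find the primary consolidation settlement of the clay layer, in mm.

S_c ≈ 161 mm

Mid-depth of clay below the ground surface: z = 2.8 + 6.4/2 = 6 m.
Total vertical stress at mid-clay: σ_v = 18×2.8 + 17.3×3.2 = 105.76 kPa.
Pore pressure: u = 9.81×(6 − 2.1) = 38.259 kPa.
Initial effective stress: σ'_0 = σ_v − u = 105.76 − 38.259 = 67.501 kPa.
Stress increase at mid-clay by the 2:1 spreading method:
Δσ = qBL/((B+z)(L+z)) = 142×5.1×7.1/((5.1+6)(7.1+6)) = 35.361 kPa
Final effective stress: σ'_f = 67.501 + 35.361 = 102.86 kPa.
σ'_f = 102.86 > σ'_p = 77 kPa, so the stress path crosses the preconsolidation pressure — recompression up to σ'_p, then virgin compression beyond:
S_c = H/(1+e₀)·[C_r·log₁₀(σ'_p/σ'_0) + C_c·log₁₀(σ'_f/σ'_p)]
    = 6.4/1.98 × [0.037×log₁₀(77/67.501) + 0.38×log₁₀(102.86/77)]
    = 3.2323 × [0.0021157 + 0.047787] = 0.1613 m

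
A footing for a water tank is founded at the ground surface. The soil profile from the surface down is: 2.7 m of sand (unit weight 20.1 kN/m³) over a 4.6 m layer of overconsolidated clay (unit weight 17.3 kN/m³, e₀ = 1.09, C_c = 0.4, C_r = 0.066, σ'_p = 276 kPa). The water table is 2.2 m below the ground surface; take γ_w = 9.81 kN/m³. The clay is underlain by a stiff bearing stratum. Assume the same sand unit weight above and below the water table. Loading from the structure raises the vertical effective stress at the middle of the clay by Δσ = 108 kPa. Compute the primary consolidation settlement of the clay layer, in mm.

Mid-depth of clay below the ground surface: z = 2.7 + 4.6/2 = 5 m.
Total vertical stress at mid-clay: σ_v = 20.1×2.7 + 17.3×2.3 = 94.06 kPa.
Pore pressure: u = 9.81×(5 − 2.2) = 27.468 kPa.
Initial effective stress: σ'_0 = σ_v − u = 94.06 − 27.468 = 66.592 kPa.
Final effective stress: σ'_f = 66.592 + 108 = 174.59 kPa.
σ'_f = 174.59 ≤ σ'_p = 276 kPa, so the clay remains overconsolidated and only the recompression index applies:
S_c = C_r·H/(1+e₀)·log₁₀(σ'_f/σ'_0) = 0.066×4.6/2.09×log₁₀(174.59/66.592)
    = 0.14527 × 0.4186 = 0.06081 m

S_c ≈ 60.8 mm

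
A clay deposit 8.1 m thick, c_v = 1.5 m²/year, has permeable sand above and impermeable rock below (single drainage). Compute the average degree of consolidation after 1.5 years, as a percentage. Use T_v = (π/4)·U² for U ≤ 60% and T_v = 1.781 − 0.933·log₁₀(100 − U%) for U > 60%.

U ≈ 20.9 %

Drainage path length: H_d = H = 8.1 m (single drainage).
T_v = c_v·t/H_d² = 1.5×1.5/8.1² = 0.034294.
T_v = 0.034294 corresponds to the U ≤ 60% branch:
U = √(4T_v/π) = 0.209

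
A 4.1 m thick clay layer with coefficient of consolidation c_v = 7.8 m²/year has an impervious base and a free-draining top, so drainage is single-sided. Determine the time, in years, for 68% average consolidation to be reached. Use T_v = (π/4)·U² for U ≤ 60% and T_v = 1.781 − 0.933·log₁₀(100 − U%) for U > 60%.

t ≈ 0.812 years

Drainage path length: H_d = H = 4.1 m (single drainage).
U > 60%: T_v = 1.781 − 0.933·log₁₀(100 − 68) = 0.3767.
t = T_v·H_d²/c_v = 0.3767×4.1²/7.8 = 0.8118 years.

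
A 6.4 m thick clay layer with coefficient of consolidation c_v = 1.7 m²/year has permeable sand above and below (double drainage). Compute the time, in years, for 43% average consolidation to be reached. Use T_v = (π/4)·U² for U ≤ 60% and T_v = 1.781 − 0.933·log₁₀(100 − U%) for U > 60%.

Drainage path length: H_d = H/2 = 3.2 m (double drainage).
U ≤ 60%: T_v = (π/4)·U² = (π/4)×0.43² = 0.14522.
t = T_v·H_d²/c_v = 0.14522×3.2²/1.7 = 0.8747 years.

t ≈ 0.875 years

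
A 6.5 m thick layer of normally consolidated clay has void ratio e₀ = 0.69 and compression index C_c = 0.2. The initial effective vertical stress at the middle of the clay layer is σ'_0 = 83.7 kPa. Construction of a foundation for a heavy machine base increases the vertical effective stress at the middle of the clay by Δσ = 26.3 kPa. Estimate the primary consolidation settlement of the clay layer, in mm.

Final effective stress: σ'_f = σ'_0 + Δσ = 83.7 + 26.3 = 110 kPa.
Normally consolidated clay, so the full stress increment lies on the virgin compression line:
S_c = C_c·H/(1+e₀)·log₁₀(σ'_f/σ'_0) = 0.2×6.5/(1+0.69)×log₁₀(110/83.7)
    = 0.76923 × 0.11867 = 0.09128 m

S_c ≈ 91.3 mm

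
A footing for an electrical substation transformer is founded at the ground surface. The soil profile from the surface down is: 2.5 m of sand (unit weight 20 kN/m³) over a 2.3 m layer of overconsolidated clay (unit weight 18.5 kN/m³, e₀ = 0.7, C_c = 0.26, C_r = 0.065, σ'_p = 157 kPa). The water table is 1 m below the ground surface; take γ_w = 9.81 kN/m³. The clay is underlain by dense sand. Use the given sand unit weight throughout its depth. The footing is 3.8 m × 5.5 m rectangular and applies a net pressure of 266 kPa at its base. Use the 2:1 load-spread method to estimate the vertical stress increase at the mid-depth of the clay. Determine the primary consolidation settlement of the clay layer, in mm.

S_c ≈ 39.3 mm

Mid-depth of clay below the ground surface: z = 2.5 + 2.3/2 = 3.65 m.
Total vertical stress at mid-clay: σ_v = 20×2.5 + 18.5×1.15 = 71.275 kPa.
Pore pressure: u = 9.81×(3.65 − 1) = 25.997 kPa.
Initial effective stress: σ'_0 = σ_v − u = 71.275 − 25.997 = 45.278 kPa.
Stress increase at mid-clay by the 2:1 spreading method:
Δσ = qBL/((B+z)(L+z)) = 266×3.8×5.5/((3.8+3.65)(5.5+3.65)) = 81.555 kPa
Final effective stress: σ'_f = 45.278 + 81.555 = 126.83 kPa.
σ'_f = 126.83 ≤ σ'_p = 157 kPa, so the clay remains overconsolidated and only the recompression index applies:
S_c = C_r·H/(1+e₀)·log₁₀(σ'_f/σ'_0) = 0.065×2.3/1.7×log₁₀(126.83/45.278)
    = 0.087939 × 0.44733 = 0.03934 m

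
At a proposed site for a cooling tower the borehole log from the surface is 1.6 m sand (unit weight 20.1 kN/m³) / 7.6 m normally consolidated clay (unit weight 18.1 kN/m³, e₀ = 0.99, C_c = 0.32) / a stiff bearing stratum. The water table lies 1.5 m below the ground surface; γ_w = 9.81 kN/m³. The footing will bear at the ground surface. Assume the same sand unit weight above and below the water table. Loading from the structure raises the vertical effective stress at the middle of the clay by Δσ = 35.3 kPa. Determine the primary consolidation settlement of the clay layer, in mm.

Mid-depth of clay below the ground surface: z = 1.6 + 7.6/2 = 5.4 m.
Total vertical stress at mid-clay: σ_v = 20.1×1.6 + 18.1×3.8 = 100.94 kPa.
Pore pressure: u = 9.81×(5.4 − 1.5) = 38.259 kPa.
Initial effective stress: σ'_0 = σ_v − u = 100.94 − 38.259 = 62.681 kPa.
Final effective stress: σ'_f = σ'_0 + Δσ = 62.681 + 35.3 = 97.981 kPa.
Normally consolidated clay, so the full stress increment lies on the virgin compression line:
S_c = C_c·H/(1+e₀)·log₁₀(σ'_f/σ'_0) = 0.32×7.6/(1+0.99)×log₁₀(97.981/62.681)
    = 1.2221 × 0.19401 = 0.2371 m

S_c ≈ 237 mm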